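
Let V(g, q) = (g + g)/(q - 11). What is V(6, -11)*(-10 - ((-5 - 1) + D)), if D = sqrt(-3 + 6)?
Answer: 24/11 + 6*sqrt(3)/11 ≈ 3.1266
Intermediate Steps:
D = sqrt(3) ≈ 1.7320
V(g, q) = 2*g/(-11 + q) (V(g, q) = (2*g)/(-11 + q) = 2*g/(-11 + q))
V(6, -11)*(-10 - ((-5 - 1) + D)) = (2*6/(-11 - 11))*(-10 - ((-5 - 1) + sqrt(3))) = (2*6/(-22))*(-10 - (-6 + sqrt(3))) = (2*6*(-1/22))*(-10 + (6 - sqrt(3))) = -6*(-4 - sqrt(3))/11 = 24/11 + 6*sqrt(3)/11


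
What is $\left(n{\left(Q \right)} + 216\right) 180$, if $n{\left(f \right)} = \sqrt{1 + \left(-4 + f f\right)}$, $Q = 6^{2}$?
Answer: $38880 + 180 \sqrt{1293} \approx 45353.0$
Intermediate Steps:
$Q = 36$
$n{\left(f \right)} = \sqrt{-3 + f^{2}}$ ($n{\left(f \right)} = \sqrt{1 + \left(-4 + f^{2}\right)} = \sqrt{-3 + f^{2}}$)
$\left(n{\left(Q \right)} + 216\right) 180 = \left(\sqrt{-3 + 36^{2}} + 216\right) 180 = \left(\sqrt{-3 + 1296} + 216\right) 180 = \left(\sqrt{1293} + 216\right) 180 = \left(216 + \sqrt{1293}\right) 180 = 38880 + 180 \sqrt{1293}$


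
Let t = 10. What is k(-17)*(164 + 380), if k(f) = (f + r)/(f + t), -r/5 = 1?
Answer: 11968/7 ≈ 1709.7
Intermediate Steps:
r = -5 (r = -5*1 = -5)
k(f) = (-5 + f)/(10 + f) (k(f) = (f - 5)/(f + 10) = (-5 + f)/(10 + f))
k(-17)*(164 + 380) = ((-5 - 17)/(10 - 17))*(164 + 380) = (-22/(-7))*544 = -⅐*(-22)*544 = (22/7)*544 = 11968/7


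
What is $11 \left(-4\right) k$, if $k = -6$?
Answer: $264$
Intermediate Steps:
$11 \left(-4\right) k = 11 \left(-4\right) \left(-6\right) = \left(-44\right) \left(-6\right) = 264$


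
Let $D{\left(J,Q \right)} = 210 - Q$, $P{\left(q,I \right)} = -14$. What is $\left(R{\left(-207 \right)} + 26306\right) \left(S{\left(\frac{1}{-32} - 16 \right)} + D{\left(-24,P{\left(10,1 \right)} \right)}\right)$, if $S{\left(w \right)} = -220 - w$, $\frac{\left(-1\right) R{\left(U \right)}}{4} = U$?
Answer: $\frac{8696447}{16} \approx 5.4353 \cdot 10^{5}$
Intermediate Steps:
$R{\left(U \right)} = - 4 U$
$\left(R{\left(-207 \right)} + 26306\right) \left(S{\left(\frac{1}{-32} - 16 \right)} + D{\left(-24,P{\left(10,1 \right)} \right)}\right) = \left(\left(-4\right) \left(-207\right) + 26306\right) \left(\left(-220 - \left(\frac{1}{-32} - 16\right)\right) + \left(210 - -14\right)\right) = \left(828 + 26306\right) \left(\left(-220 - \left(- \frac{1}{32} - 16\right)\right) + \left(210 + 14\right)\right) = 27134 \left(\left(-220 - - \frac{513}{32}\right) + 224\right) = 27134 \left(\left(-220 + \frac{513}{32}\right) + 224\right) = 27134 \left(- \frac{6527}{32} + 224\right) = 27134 \cdot \frac{641}{32} = \frac{8696447}{16}$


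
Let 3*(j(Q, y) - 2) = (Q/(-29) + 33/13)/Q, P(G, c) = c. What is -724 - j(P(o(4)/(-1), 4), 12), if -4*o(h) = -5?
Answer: -3285329/4524 ≈ -726.20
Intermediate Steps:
o(h) = 5/4 (o(h) = -¼*(-5) = 5/4)
j(Q, y) = 2 + (33/13 - Q/29)/(3*Q) (j(Q, y) = 2 + ((Q/(-29) + 33/13)/Q)/3 = 2 + ((Q*(-1/29) + 33*(1/13))/Q)/3 = 2 + ((-Q/29 + 33/13)/Q)/3 = 2 + ((33/13 - Q/29)/Q)/3 = 2 + (33/13 - Q/29)/(3*Q))
-724 - j(P(o(4)/(-1), 4), 12) = -724 - (957 + 2249*4)/(1131*4) = -724 - (957 + 8996)/(1131*4) = -724 - 9953/(1131*4) = -724 - 1*9953/4524 = -724 - 9953/4524 = -3285329/4524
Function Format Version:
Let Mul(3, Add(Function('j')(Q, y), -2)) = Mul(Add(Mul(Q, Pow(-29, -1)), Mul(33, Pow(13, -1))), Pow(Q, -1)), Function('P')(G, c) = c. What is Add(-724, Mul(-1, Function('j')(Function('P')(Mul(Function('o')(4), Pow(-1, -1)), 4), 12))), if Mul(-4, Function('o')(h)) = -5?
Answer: Rational(-3285329, 4524) ≈ -726.20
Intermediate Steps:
Function('o')(h) = Rational(5, 4) (Function('o')(h) = Mul(Rational(-1, 4), -5) = Rational(5, 4))
Function('j')(Q, y) = Add(2, Mul(Rational(1, 3), Pow(Q, -1), Add(Rational(33, 13), Mul(Rational(-1, 29), Q)))) (Function('j')(Q, y) = Add(2, Mul(Rational(1, 3), Mul(Add(Mul(Q, Pow(-29, -1)), Mul(33, Pow(13, -1))), Pow(Q, -1)))) = Add(2, Mul(Rational(1, 3), Mul(Add(Mul(Q, Rational(-1, 29)), Mul(33, Rational(1, 13))), Pow(Q, -1)))) = Add(2, Mul(Rational(1, 3), Mul(Add(Mul(Rational(-1, 29), Q), Rational(33, 13)), Pow(Q, -1)))) = Add(2, Mul(Rational(1, 3), Mul(Add(Rational(33, 13), Mul(Rational(-1, 29), Q)), Pow(Q, -1)))) = Add(2, Mul(Rational(1, 3), Mul(Pow(Q, -1), Add(Rational(33, 13), Mul(Rational(-1, 29), Q))))) = Add(2, Mul(Rational(1, 3), Pow(Q, -1), Add(Rational(33, 13), Mul(Rational(-1, 29), Q)))))
Add(-724, Mul(-1, Function('j')(Function('P')(Mul(Function('o')(4), Pow(-1, -1)), 4), 12))) = Add(-724, Mul(-1, Mul(Rational(1, 1131), Pow(4, -1), Add(957, Mul(2249, 4))))) = Add(-724, Mul(-1, Mul(Rational(1, 1131), Rational(1, 4), Add(957, 8996)))) = Add(-724, Mul(-1, Mul(Rational(1, 1131), Rational(1, 4), 9953))) = Add(-724, Mul(-1, Rational(9953, 4524))) = Add(-724, Rational(-9953, 4524)) = Rational(-3285329, 4524)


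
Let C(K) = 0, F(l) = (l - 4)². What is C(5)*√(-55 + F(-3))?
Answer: 0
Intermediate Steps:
F(l) = (-4 + l)²
C(5)*√(-55 + F(-3)) = 0*√(-55 + (-4 - 3)²) = 0*√(-55 + (-7)²) = 0*√(-55 + 49) = 0*√(-6) = 0*(I*√6) = 0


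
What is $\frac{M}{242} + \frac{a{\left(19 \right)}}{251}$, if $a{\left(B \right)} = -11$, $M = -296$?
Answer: $- \frac{38479}{30371} \approx -1.267$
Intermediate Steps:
$\frac{M}{242} + \frac{a{\left(19 \right)}}{251} = - \frac{296}{242} - \frac{11}{251} = \left(-296\right) \frac{1}{242} - \frac{11}{251} = - \frac{148}{121} - \frac{11}{251} = - \frac{38479}{30371}$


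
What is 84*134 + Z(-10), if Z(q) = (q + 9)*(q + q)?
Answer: 11276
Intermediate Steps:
Z(q) = 2*q*(9 + q) (Z(q) = (9 + q)*(2*q) = 2*q*(9 + q))
84*134 + Z(-10) = 84*134 + 2*(-10)*(9 - 10) = 11256 + 2*(-10)*(-1) = 11256 + 20 = 11276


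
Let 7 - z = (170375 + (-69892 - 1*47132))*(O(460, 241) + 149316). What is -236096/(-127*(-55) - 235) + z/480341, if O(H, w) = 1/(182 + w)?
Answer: -1266296873157046/76194091125 ≈ -16619.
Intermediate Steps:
z = -3369684848858/423 (z = 7 - (170375 + (-69892 - 1*47132))*(1/(182 + 241) + 149316) = 7 - (170375 + (-69892 - 47132))*(1/423 + 149316) = 7 - (170375 - 117024)*(1/423 + 149316) = 7 - 53351*63160669/423 = 7 - 1*3369684851819/423 = 7 - 3369684851819/423 = -3369684848858/423 ≈ -7.9662e+9)
-236096/(-127*(-55) - 235) + z/480341 = -236096/(-127*(-55) - 235) - 3369684848858/423/480341 = -236096/(6985 - 235) - 3369684848858/423*1/480341 = -236096/6750 - 3369684848858/203184243 = -236096*1/6750 - 3369684848858/203184243 = -118048/3375 - 3369684848858/203184243 = -1266296873157046/76194091125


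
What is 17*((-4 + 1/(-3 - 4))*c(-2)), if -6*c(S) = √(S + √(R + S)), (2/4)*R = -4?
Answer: 493*√(-2 + I*√10)/42 ≈ 10.954 + 19.888*I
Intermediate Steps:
R = -8 (R = 2*(-4) = -8)
c(S) = -√(S + √(-8 + S))/6
17*((-4 + 1/(-3 - 4))*c(-2)) = 17*((-4 + 1/(-3 - 4))*(-√(-2 + √(-8 - 2))/6)) = 17*((-4 + 1/(-7))*(-√(-2 + √(-10))/6)) = 17*((-4 - ⅐)*(-√(-2 + I*√10)/6)) = 17*(-(-29)*√(-2 + I*√10)/42) = 17*(29*√(-2 + I*√10)/42) = 493*√(-2 + I*√10)/42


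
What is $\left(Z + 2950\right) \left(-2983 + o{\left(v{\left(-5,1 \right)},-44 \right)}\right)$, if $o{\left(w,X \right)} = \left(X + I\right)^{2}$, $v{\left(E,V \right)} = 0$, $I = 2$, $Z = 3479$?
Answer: $-7836951$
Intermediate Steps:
$o{\left(w,X \right)} = \left(2 + X\right)^{2}$ ($o{\left(w,X \right)} = \left(X + 2\right)^{2} = \left(2 + X\right)^{2}$)
$\left(Z + 2950\right) \left(-2983 + o{\left(v{\left(-5,1 \right)},-44 \right)}\right) = \left(3479 + 2950\right) \left(-2983 + \left(2 - 44\right)^{2}\right) = 6429 \left(-2983 + \left(-42\right)^{2}\right) = 6429 \left(-2983 + 1764\right) = 6429 \left(-1219\right) = -7836951$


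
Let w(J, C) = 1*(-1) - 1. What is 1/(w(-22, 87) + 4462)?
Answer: 1/4460 ≈ 0.00022422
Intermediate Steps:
w(J, C) = -2 (w(J, C) = -1 - 1 = -2)
1/(w(-22, 87) + 4462) = 1/(-2 + 4462) = 1/4460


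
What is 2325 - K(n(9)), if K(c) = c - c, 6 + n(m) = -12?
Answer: 2325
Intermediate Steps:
n(m) = -18 (n(m) = -6 - 12 = -18)
K(c) = 0
2325 - K(n(9)) = 2325 - 1*0 = 2325 + 0 = 2325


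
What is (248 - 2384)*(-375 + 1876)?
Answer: -3206136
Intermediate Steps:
(248 - 2384)*(-375 + 1876) = -2136*1501 = -3206136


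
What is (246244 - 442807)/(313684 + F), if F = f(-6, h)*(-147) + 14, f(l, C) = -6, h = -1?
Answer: -65521/104860 ≈ -0.62484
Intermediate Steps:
F = 896 (F = -6*(-147) + 14 = 882 + 14 = 896)
(246244 - 442807)/(313684 + F) = (246244 - 442807)/(313684 + 896) = -196563/314580 = -196563*1/314580 = -65521/104860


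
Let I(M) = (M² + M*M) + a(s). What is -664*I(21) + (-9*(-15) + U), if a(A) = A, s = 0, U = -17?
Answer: -585530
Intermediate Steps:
I(M) = 2*M² (I(M) = (M² + M*M) + 0 = (M² + M²) + 0 = 2*M² + 0 = 2*M²)
-664*I(21) + (-9*(-15) + U) = -1328*21² + (-9*(-15) - 17) = -1328*441 + (135 - 17) = -664*882 + 118 = -585648 + 118 = -585530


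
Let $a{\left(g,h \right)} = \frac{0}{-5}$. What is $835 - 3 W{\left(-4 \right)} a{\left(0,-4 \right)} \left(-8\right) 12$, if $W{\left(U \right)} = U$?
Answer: $0$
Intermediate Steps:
$a{\left(g,h \right)} = 0$ ($a{\left(g,h \right)} = 0 \left(- \frac{1}{5}\right) = 0$)
$835 - 3 W{\left(-4 \right)} a{\left(0,-4 \right)} \left(-8\right) 12 = 835 \left(-3\right) \left(-4\right) 0 \left(-8\right) 12 = 835 \cdot 12 \cdot 0 \left(-8\right) 12 = 835 \cdot 0 \left(-8\right) 12 = 835 \cdot 0 \cdot 12 = 835 \cdot 0 = 0$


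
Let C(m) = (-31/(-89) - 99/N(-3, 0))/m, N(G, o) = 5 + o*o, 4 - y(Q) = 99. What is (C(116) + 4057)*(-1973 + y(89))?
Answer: -108266874628/12905 ≈ -8.3895e+6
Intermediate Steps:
y(Q) = -95 (y(Q) = 4 - 1*99 = 4 - 99 = -95)
N(G, o) = 5 + o²
C(m) = -8656/(445*m) (C(m) = (-31/(-89) - 99/(5 + 0²))/m = (-31*(-1/89) - 99/(5 + 0))/m = (31/89 - 99/5)/m = -8656/(445*m))
(C(116) + 4057)*(-1973 + y(89)) = (-8656/445/116 + 4057)*(-1973 - 95) = (-8656/445*1/116 + 4057)*(-2068) = (-2164/12905 + 4057)*(-2068) = (52353421/12905)*(-2068) = -108266874628/12905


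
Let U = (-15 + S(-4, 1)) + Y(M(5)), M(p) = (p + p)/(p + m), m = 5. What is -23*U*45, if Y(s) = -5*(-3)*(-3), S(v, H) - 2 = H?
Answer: 58995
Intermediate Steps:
S(v, H) = 2 + H
M(p) = 2*p/(5 + p) (M(p) = (p + p)/(p + 5) = (2*p)/(5 + p) = 2*p/(5 + p))
Y(s) = -45 (Y(s) = 15*(-3) = -45)
U = -57 (U = (-15 + (2 + 1)) - 45 = (-15 + 3) - 45 = -12 - 45 = -57)
-23*U*45 = -23*(-57)*45 = 1311*45 = 58995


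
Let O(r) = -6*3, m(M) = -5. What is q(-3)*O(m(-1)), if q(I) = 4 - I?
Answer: -126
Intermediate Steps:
O(r) = -18
q(-3)*O(m(-1)) = (4 - 1*(-3))*(-18) = (4 + 3)*(-18) = 7*(-18) = -126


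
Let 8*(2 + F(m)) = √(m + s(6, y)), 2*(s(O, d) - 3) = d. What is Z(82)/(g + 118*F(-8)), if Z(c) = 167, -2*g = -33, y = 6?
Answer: -293252/388923 - 19706*I*√2/388923 ≈ -0.75401 - 0.071656*I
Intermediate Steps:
g = 33/2 (g = -½*(-33) = 33/2 ≈ 16.500)
s(O, d) = 3 + d/2
F(m) = -2 + √(6 + m)/8 (F(m) = -2 + √(m + (3 + (½)*6))/8 = -2 + √(m + (3 + 3))/8 = -2 + √(m + 6)/8 = -2 + √(6 + m)/8)
Z(82)/(g + 118*F(-8)) = 167/(33/2 + 118*(-2 + √(6 - 8)/8)) = 167/(33/2 + 118*(-2 + √(-2)/8)) = 167/(33/2 + 118*(-2 + (I*√2)/8)) = 167/(33/2 + 118*(-2 + I*√2/8)) = 167/(33/2 + (-236 + 59*I*√2/4)) = 167/(-439/2 + 59*I*√2/4)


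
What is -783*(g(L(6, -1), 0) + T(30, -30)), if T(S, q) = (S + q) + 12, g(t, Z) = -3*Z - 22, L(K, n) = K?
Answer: 7830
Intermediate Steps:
g(t, Z) = -22 - 3*Z
T(S, q) = 12 + S + q
-783*(g(L(6, -1), 0) + T(30, -30)) = -783*((-22 - 3*0) + (12 + 30 - 30)) = -783*((-22 + 0) + 12) = -783*(-22 + 12) = -783*(-10) = 7830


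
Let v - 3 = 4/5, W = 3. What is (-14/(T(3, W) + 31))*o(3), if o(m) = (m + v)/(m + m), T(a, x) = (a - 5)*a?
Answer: -238/375 ≈ -0.63467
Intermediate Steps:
v = 19/5 (v = 3 + 4/5 = 19/5 ≈ 3.8000)
T(a, x) = a*(-5 + a) (T(a, x) = (-5 + a)*a = a*(-5 + a))
o(m) = (19/5 + m)/(2*m) (o(m) = (m + 19/5)/(m + m) = (19/5 + m)/((2*m)) = (19/5 + m)*(1/(2*m)) = (19/5 + m)/(2*m))
(-14/(T(3, W) + 31))*o(3) = (-14/(3*(-5 + 3) + 31))*((1/10)*(19 + 5*3)/3) = (-14/(3*(-2) + 31))*((1/10)*(1/3)*(19 + 15)) = (-14/(-6 + 31))*((1/10)*(1/3)*34) = (-14/25)*(17/15) = ((1/25)*(-14))*(17/15) = -14/25*17/15 = -238/375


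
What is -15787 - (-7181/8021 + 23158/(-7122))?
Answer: -450802176947/28562781 ≈ -15783.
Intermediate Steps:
-15787 - (-7181/8021 + 23158/(-7122)) = -15787 - (-7181*1/8021 + 23158*(-1/7122)) = -15787 - (-7181/8021 - 11579/3561) = -15787 - 1*(-118446700/28562781) = -15787 + 118446700/28562781 = -450802176947/28562781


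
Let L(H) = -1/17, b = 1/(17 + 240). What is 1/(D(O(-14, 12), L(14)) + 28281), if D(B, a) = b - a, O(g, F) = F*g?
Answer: 4369/123559963 ≈ 3.5359e-5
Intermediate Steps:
b = 1/257 ≈ 0.0038911
L(H) = -1/17 (L(H) = -1*1/17 = -1/17)
D(B, a) = 1/257 - a
1/(D(O(-14, 12), L(14)) + 28281) = 1/((1/257 - 1*(-1/17)) + 28281) = 1/((1/257 + 1/17) + 28281) = 1/(274/4369 + 28281) = 1/(123559963/4369) = 4369/123559963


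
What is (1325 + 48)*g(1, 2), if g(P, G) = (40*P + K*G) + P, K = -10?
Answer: 28833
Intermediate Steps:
g(P, G) = -10*G + 41*P (g(P, G) = (40*P - 10*G) + P = (-10*G + 40*P) + P = -10*G + 41*P)
(1325 + 48)*g(1, 2) = (1325 + 48)*(-10*2 + 41*1) = 1373*(-20 + 41) = 1373*21 = 28833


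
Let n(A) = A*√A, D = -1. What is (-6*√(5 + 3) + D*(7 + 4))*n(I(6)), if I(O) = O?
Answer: -144*√3 - 66*√6 ≈ -411.08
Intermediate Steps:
n(A) = A^(3/2)
(-6*√(5 + 3) + D*(7 + 4))*n(I(6)) = (-6*√(5 + 3) - (7 + 4))*6^(3/2) = (-12*√2 - 1*11)*(6*√6) = (-12*√2 - 11)*(6*√6) = (-11 - 12*√2)*(6*√6) = 6*√6*(-11 - 12*√2)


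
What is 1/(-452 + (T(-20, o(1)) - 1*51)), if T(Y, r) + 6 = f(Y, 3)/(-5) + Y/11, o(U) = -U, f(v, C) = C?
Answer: -55/28128 ≈ -0.0019553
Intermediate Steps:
T(Y, r) = -33/5 + Y/11 (T(Y, r) = -6 + (3/(-5) + Y/11) = -6 + (3*(-1/5) + Y*(1/11)) = -6 + (-3/5 + Y/11) = -33/5 + Y/11)
1/(-452 + (T(-20, o(1)) - 1*51)) = 1/(-452 + ((-33/5 + (1/11)*(-20)) - 1*51)) = 1/(-452 + ((-33/5 - 20/11) - 51)) = 1/(-452 + (-463/55 - 51)) = 1/(-452 - 3268/55) = 1/(-28128/55) = -55/28128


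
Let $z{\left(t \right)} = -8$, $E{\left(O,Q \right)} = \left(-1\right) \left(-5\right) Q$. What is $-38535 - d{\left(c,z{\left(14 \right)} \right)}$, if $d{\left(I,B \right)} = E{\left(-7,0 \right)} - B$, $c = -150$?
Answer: $-38543$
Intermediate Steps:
$E{\left(O,Q \right)} = 5 Q$
$d{\left(I,B \right)} = - B$ ($d{\left(I,B \right)} = 5 \cdot 0 - B = 0 - B = - B$)
$-38535 - d{\left(c,z{\left(14 \right)} \right)} = -38535 - \left(-1\right) \left(-8\right) = -38535 - 8 = -38543$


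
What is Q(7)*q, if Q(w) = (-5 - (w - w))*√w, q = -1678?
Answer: 8390*√7 ≈ 22198.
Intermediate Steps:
Q(w) = -5*√w (Q(w) = (-5 - 1*0)*√w = (-5 + 0)*√w = -5*√w)
Q(7)*q = -5*√7*(-1678) = 8390*√7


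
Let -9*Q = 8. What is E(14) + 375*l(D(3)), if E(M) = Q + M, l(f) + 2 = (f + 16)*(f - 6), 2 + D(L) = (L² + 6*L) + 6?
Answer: 3958993/9 ≈ 4.3989e+5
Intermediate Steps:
Q = -8/9 (Q = -⅑*8 = -8/9 ≈ -0.88889)
D(L) = 4 + L² + 6*L (D(L) = -2 + ((L² + 6*L) + 6) = -2 + (6 + L² + 6*L) = 4 + L² + 6*L)
l(f) = -2 + (-6 + f)*(16 + f) (l(f) = -2 + (f + 16)*(f - 6) = -2 + (16 + f)*(-6 + f) = -2 + (-6 + f)*(16 + f))
E(M) = -8/9 + M
E(14) + 375*l(D(3)) = (-8/9 + 14) + 375*(-98 + (4 + 3² + 6*3)² + 10*(4 + 3² + 6*3)) = 118/9 + 375*(-98 + (4 + 9 + 18)² + 10*(4 + 9 + 18)) = 118/9 + 375*(-98 + 31² + 10*31) = 118/9 + 375*(-98 + 961 + 310) = 118/9 + 375*1173 = 118/9 + 439875 = 3958993/9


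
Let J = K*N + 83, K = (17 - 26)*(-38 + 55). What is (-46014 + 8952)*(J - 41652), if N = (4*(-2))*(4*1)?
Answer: 1359174726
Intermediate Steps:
K = -153 (K = -9*17 = -153)
N = -32 (N = -8*4 = -32)
J = 4979 (J = -153*(-32) + 83 = 4896 + 83 = 4979)
(-46014 + 8952)*(J - 41652) = (-46014 + 8952)*(4979 - 41652) = -37062*(-36673) = 1359174726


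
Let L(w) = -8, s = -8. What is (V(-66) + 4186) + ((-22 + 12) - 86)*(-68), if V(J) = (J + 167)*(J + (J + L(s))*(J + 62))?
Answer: 33944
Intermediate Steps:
V(J) = (167 + J)*(J + (-8 + J)*(62 + J)) (V(J) = (J + 167)*(J + (J - 8)*(J + 62)) = (167 + J)*(J + (-8 + J)*(62 + J)))
(V(-66) + 4186) + ((-22 + 12) - 86)*(-68) = ((-82832 + (-66)**3 + 222*(-66)**2 + 8689*(-66)) + 4186) + ((-22 + 12) - 86)*(-68) = ((-82832 - 287496 + 222*4356 - 573474) + 4186) + (-10 - 86)*(-68) = ((-82832 - 287496 + 967032 - 573474) + 4186) - 96*(-68) = (23230 + 4186) + 6528 = 27416 + 6528 = 33944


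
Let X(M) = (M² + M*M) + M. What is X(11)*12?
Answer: 3036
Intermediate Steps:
X(M) = M + 2*M² (X(M) = (M² + M²) + M = 2*M² + M = M + 2*M²)
X(11)*12 = (11*(1 + 2*11))*12 = (11*(1 + 22))*12 = (11*23)*12 = 253*12 = 3036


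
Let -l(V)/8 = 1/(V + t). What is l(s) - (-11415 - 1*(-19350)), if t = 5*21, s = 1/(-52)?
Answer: -43317581/5459 ≈ -7935.1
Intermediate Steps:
s = -1/52 ≈ -0.019231
t = 105
l(V) = -8/(105 + V) (l(V) = -8/(V + 105) = -8/(105 + V))
l(s) - (-11415 - 1*(-19350)) = -8/(105 - 1/52) - (-11415 - 1*(-19350)) = -8/5459/52 - (-11415 + 19350) = -8*52/5459 - 1*7935 = -416/5459 - 7935 = -43317581/5459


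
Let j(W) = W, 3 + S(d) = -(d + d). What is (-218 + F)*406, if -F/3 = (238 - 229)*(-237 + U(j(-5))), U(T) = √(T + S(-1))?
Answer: 2509486 - 10962*I*√6 ≈ 2.5095e+6 - 26851.0*I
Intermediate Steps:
S(d) = -3 - 2*d (S(d) = -3 - (d + d) = -3 - 2*d)
U(T) = √(-1 + T) (U(T) = √(T + (-3 - 2*(-1))) = √(T + (-3 + 2)) = √(T - 1) = √(-1 + T))
F = 6399 - 27*I*√6 (F = -3*(238 - 229)*(-237 + √(-1 - 5)) = -27*(-237 + √(-6)) = -27*(-237 + I*√6) = -3*(-2133 + 9*I*√6) = 6399 - 27*I*√6 ≈ 6399.0 - 66.136*I)
(-218 + F)*406 = (-218 + (6399 - 27*I*√6))*406 = (6181 - 27*I*√6)*406 = 2509486 - 10962*I*√6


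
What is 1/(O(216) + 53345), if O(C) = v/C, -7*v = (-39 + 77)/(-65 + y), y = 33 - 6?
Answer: 1512/80657641 ≈ 1.8746e-5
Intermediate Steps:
y = 27
v = 1/7 (v = -(-39 + 77)/(7*(-65 + 27)) = -38/(7*(-38)) = -38*(-1)/(7*38) = -1/7*(-1) = 1/7 ≈ 0.14286)
O(C) = 1/(7*C)
1/(O(216) + 53345) = 1/((1/7)/216 + 53345) = 1/((1/7)*(1/216) + 53345) = 1/(1/1512 + 53345) = 1/(80657641/1512) = 1512/80657641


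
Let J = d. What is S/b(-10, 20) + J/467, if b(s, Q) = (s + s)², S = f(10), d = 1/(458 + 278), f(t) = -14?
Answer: -300723/8592800 ≈ -0.034997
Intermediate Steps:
d = 1/736 ≈ 0.0013587
J = 1/736 ≈ 0.0013587
S = -14
b(s, Q) = 4*s² (b(s, Q) = (2*s)² = 4*s²)
S/b(-10, 20) + J/467 = -14/(4*(-10)²) + (1/736)/467 = -14/(4*100) + (1/736)*(1/467) = -14/400 + 1/343712 = -14*1/400 + 1/343712 = -7/200 + 1/343712 = -300723/8592800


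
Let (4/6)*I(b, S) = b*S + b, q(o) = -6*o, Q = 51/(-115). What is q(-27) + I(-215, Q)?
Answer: -402/23 ≈ -17.478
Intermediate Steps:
Q = -51/115 (Q = 51*(-1/115) = -51/115 ≈ -0.44348)
I(b, S) = 3*b/2 + 3*S*b/2 (I(b, S) = 3*(b*S + b)/2 = 3*(S*b + b)/2 = 3*(b + S*b)/2 = 3*b/2 + 3*S*b/2)
q(-27) + I(-215, Q) = -6*(-27) + (3/2)*(-215)*(1 - 51/115) = 162 + (3/2)*(-215)*(64/115) = 162 - 4128/23 = -402/23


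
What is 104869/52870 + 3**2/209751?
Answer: 7332284483/3696511790 ≈ 1.9836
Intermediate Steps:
104869/52870 + 3**2/209751 = 104869*(1/52870) + 9*(1/209751) = 104869/52870 + 3/69917 = 7332284483/3696511790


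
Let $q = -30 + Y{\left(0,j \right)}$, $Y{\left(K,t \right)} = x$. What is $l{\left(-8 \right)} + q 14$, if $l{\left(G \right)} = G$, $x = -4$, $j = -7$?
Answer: $-484$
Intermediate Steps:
$Y{\left(K,t \right)} = -4$
$q = -34$ ($q = -30 - 4 = -34$)
$l{\left(-8 \right)} + q 14 = -8 - 476 = -484$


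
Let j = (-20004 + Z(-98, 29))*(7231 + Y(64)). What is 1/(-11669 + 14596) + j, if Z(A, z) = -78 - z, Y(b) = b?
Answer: -429419423614/2927 ≈ -1.4671e+8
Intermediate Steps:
j = -146709745 (j = (-20004 + (-78 - 1*29))*(7231 + 64) = (-20004 + (-78 - 29))*7295 = (-20004 - 107)*7295 = -20111*7295 = -146709745)
1/(-11669 + 14596) + j = 1/(-11669 + 14596) - 146709745 = 1/2927 - 146709745 = -429419423614/2927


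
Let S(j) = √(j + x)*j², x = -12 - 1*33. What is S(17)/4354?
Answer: 289*I*√7/2177 ≈ 0.35123*I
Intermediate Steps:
x = -45 (x = -12 - 33 = -45)
S(j) = j²*√(-45 + j) (S(j) = √(j - 45)*j² = √(-45 + j)*j² = j²*√(-45 + j))
S(17)/4354 = (17²*√(-45 + 17))/4354 = (289*√(-28))*(1/4354) = (289*(2*I*√7))*(1/4354) = (578*I*√7)*(1/4354) = 289*I*√7/2177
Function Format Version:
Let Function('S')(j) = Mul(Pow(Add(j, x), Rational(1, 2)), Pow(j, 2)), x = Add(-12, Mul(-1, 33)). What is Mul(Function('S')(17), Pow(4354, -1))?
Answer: Mul(Rational(289, 2177), I, Pow(7, Rational(1, 2))) ≈ Mul(0.35123, I)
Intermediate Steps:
x = -45 (x = Add(-12, -33) = -45)
Function('S')(j) = Mul(Pow(j, 2), Pow(Add(-45, j), Rational(1, 2))) (Function('S')(j) = Mul(Pow(Add(j, -45), Rational(1, 2)), Pow(j, 2)) = Mul(Pow(Add(-45, j), Rational(1, 2)), Pow(j, 2)) = Mul(Pow(j, 2), Pow(Add(-45, j), Rational(1, 2))))
Mul(Function('S')(17), Pow(4354, -1)) = Mul(Mul(Pow(17, 2), Pow(Add(-45, 17), Rational(1, 2))), Pow(4354, -1)) = Mul(Mul(289, Pow(-28, Rational(1, 2))), Rational(1, 4354)) = Mul(Mul(289, Mul(2, I, Pow(7, Rational(1, 2)))), Rational(1, 4354)) = Mul(Mul(578, I, Pow(7, Rational(1, 2))), Rational(1, 4354)) = Mul(Rational(289, 2177), I, Pow(7, Rational(1, 2)))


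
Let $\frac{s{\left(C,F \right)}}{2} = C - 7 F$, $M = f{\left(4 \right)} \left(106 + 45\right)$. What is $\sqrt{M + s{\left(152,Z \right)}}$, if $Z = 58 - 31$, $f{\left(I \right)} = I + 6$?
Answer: $2 \sqrt{359} \approx 37.895$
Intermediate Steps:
$f{\left(I \right)} = 6 + I$
$Z = 27$
$M = 1510$ ($M = \left(6 + 4\right) \left(106 + 45\right) = 10 \cdot 151 = 1510$)
$s{\left(C,F \right)} = - 14 F + 2 C$ ($s{\left(C,F \right)} = 2 \left(C - 7 F\right) = - 14 F + 2 C$)
$\sqrt{M + s{\left(152,Z \right)}} = \sqrt{1510 + \left(\left(-14\right) 27 + 2 \cdot 152\right)} = \sqrt{1510 + \left(-378 + 304\right)} = \sqrt{1510 - 74} = \sqrt{1436} = 2 \sqrt{359}$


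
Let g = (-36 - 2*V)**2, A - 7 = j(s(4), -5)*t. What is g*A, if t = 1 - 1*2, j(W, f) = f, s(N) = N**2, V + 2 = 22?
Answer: 69312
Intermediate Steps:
V = 20 (V = -2 + 22 = 20)
t = -1 (t = 1 - 2 = -1)
A = 12 (A = 7 - 5*(-1) = 7 + 5 = 12)
g = 5776 (g = (-36 - 2*20)**2 = (-36 - 40)**2 = (-76)**2 = 5776)
g*A = 5776*12 = 69312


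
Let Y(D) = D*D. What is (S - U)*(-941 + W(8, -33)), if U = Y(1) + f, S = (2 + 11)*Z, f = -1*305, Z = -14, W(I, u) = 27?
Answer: -111508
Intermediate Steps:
Y(D) = D²
f = -305
S = -182 (S = (2 + 11)*(-14) = 13*(-14) = -182)
U = -304 (U = 1² - 305 = 1 - 305 = -304)
(S - U)*(-941 + W(8, -33)) = (-182 - 1*(-304))*(-941 + 27) = (-182 + 304)*(-914) = 122*(-914) = -111508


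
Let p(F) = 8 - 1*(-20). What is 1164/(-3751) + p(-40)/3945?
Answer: -4486952/14797695 ≈ -0.30322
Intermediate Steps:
p(F) = 28 (p(F) = 8 + 20 = 28)
1164/(-3751) + p(-40)/3945 = 1164/(-3751) + 28/3945 = 1164*(-1/3751) + 28*(1/3945) = -1164/3751 + 28/3945 = -4486952/14797695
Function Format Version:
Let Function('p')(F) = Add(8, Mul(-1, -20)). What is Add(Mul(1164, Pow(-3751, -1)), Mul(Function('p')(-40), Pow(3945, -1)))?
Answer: Rational(-4486952, 14797695) ≈ -0.30322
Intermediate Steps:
Function('p')(F) = 28 (Function('p')(F) = Add(8, 20) = 28)
Add(Mul(1164, Pow(-3751, -1)), Mul(Function('p')(-40), Pow(3945, -1))) = Add(Mul(1164, Pow(-3751, -1)), Mul(28, Pow(3945, -1))) = Add(Mul(1164, Rational(-1, 3751)), Mul(28, Rational(1, 3945))) = Add(Rational(-1164, 3751), Rational(28, 3945)) = Rational(-4486952, 14797695)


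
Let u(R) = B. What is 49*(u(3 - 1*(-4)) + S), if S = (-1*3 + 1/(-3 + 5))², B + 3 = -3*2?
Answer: -539/4 ≈ -134.75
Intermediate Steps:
B = -9 (B = -3 - 3*2 = -3 - 6 = -9)
u(R) = -9
S = 25/4 (S = (-3 + 1/2)² = (-3 + ½)² = (-5/2)² = 25/4 ≈ 6.2500)
49*(u(3 - 1*(-4)) + S) = 49*(-9 + 25/4) = 49*(-11/4) = -539/4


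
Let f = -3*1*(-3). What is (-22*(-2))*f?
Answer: 396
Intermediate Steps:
f = 9 (f = -3*(-3) = 9)
(-22*(-2))*f = -22*(-2)*9 = 44*9 = 396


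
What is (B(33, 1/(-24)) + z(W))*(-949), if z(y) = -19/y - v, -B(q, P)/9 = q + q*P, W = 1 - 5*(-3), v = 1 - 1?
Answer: 4339777/16 ≈ 2.7124e+5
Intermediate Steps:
v = 0
W = 16 (W = 1 + 15 = 16)
B(q, P) = -9*q - 9*P*q (B(q, P) = -9*(q + q*P) = -9*(q + P*q) = -9*q - 9*P*q)
z(y) = -19/y (z(y) = -19/y - 1*0 = -19/y + 0 = -19/y)
(B(33, 1/(-24)) + z(W))*(-949) = (-9*33*(1 + 1/(-24)) - 19/16)*(-949) = (-9*33*(1 - 1/24) - 19*1/16)*(-949) = (-9*33*23/24 - 19/16)*(-949) = (-2277/8 - 19/16)*(-949) = -4573/16*(-949) = 4339777/16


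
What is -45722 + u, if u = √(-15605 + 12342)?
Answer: -45722 + I*√3263 ≈ -45722.0 + 57.123*I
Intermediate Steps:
u = I*√3263 (u = √(-3263) = I*√3263 ≈ 57.123*I)
-45722 + u = -45722 + I*√3263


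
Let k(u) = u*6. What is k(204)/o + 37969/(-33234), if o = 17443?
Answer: -621614851/579700662 ≈ -1.0723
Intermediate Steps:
k(u) = 6*u
k(204)/o + 37969/(-33234) = (6*204)/17443 + 37969/(-33234) = 1224*(1/17443) + 37969*(-1/33234) = 1224/17443 - 37969/33234 = -621614851/579700662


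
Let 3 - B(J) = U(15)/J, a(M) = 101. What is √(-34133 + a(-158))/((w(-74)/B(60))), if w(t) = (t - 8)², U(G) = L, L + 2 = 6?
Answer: 44*I*√2127/25215 ≈ 0.080478*I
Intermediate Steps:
L = 4 (L = -2 + 6 = 4)
U(G) = 4
B(J) = 3 - 4/J
w(t) = (-8 + t)²
√(-34133 + a(-158))/((w(-74)/B(60))) = √(-34133 + 101)/(((-8 - 74)²/(3 - 4/60))) = √(-34032)/(((-82)²/(3 - 4*1/60))) = (4*I*√2127)/((6724/(3 - 1/15))) = (4*I*√2127)/((6724/(44/15))) = (4*I*√2127)/((6724*(15/44))) = (4*I*√2127)/(25215/11) = (4*I*√2127)*(11/25215) = 44*I*√2127/25215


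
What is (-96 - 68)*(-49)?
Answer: 8036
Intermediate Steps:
(-96 - 68)*(-49) = -164*(-49) = 8036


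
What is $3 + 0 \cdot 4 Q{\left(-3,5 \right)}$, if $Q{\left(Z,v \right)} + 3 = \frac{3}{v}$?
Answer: $3$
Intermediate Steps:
$Q{\left(Z,v \right)} = -3 + \frac{3}{v}$
$3 + 0 \cdot 4 Q{\left(-3,5 \right)} = 3 + 0 \cdot 4 \left(-3 + \frac{3}{5}\right) = 3 + 0 \left(-3 + 3 \cdot \frac{1}{5}\right) = 3 + 0 \left(-3 + \frac{3}{5}\right) = 3 + 0 \left(- \frac{12}{5}\right) = 3 + 0 = 3$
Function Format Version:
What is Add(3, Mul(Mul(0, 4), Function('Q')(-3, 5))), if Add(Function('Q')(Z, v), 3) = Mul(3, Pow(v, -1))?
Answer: 3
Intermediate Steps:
Function('Q')(Z, v) = Add(-3, Mul(3, Pow(v, -1)))
Add(3, Mul(Mul(0, 4), Function('Q')(-3, 5))) = Add(3, Mul(Mul(0, 4), Add(-3, Mul(3, Pow(5, -1))))) = Add(3, Mul(0, Add(-3, Mul(3, Rational(1, 5))))) = Add(3, Mul(0, Add(-3, Rational(3, 5)))) = Add(3, Mul(0, Rational(-12, 5))) = Add(3, 0) = 3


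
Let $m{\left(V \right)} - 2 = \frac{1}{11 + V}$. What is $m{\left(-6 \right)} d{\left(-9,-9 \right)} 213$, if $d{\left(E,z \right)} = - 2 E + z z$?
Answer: $\frac{231957}{5} \approx 46391.0$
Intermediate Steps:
$d{\left(E,z \right)} = z^{2} - 2 E$ ($d{\left(E,z \right)} = - 2 E + z^{2} = z^{2} - 2 E$)
$m{\left(V \right)} = 2 + \frac{1}{11 + V}$
$m{\left(-6 \right)} d{\left(-9,-9 \right)} 213 = \frac{23 + 2 \left(-6\right)}{11 - 6} \left(\left(-9\right)^{2} - -18\right) 213 = \frac{23 - 12}{5} \left(81 + 18\right) 213 = \frac{1}{5} \cdot 11 \cdot 99 \cdot 213 = \frac{11}{5} \cdot 99 \cdot 213 = \frac{1089}{5} \cdot 213 = \frac{231957}{5}$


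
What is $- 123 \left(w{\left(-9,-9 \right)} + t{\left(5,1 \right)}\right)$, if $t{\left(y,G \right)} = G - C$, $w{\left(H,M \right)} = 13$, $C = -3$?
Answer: $-2091$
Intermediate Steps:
$t{\left(y,G \right)} = 3 + G$ ($t{\left(y,G \right)} = G - -3 = G + 3 = 3 + G$)
$- 123 \left(w{\left(-9,-9 \right)} + t{\left(5,1 \right)}\right) = - 123 \left(13 + \left(3 + 1\right)\right) = - 123 \left(13 + 4\right) = \left(-123\right) 17 = -2091$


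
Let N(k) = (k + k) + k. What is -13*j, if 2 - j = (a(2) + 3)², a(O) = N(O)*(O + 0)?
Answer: 2899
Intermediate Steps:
N(k) = 3*k (N(k) = 2*k + k = 3*k)
a(O) = 3*O² (a(O) = (3*O)*(O + 0) = (3*O)*O = 3*O²)
j = -223 (j = 2 - (3*2² + 3)² = 2 - (3*4 + 3)² = 2 - (12 + 3)² = 2 - 1*15² = 2 - 1*225 = 2 - 225 = -223)
-13*j = -13*(-223) = 2899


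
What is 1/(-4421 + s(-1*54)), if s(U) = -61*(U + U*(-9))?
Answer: -1/30773 ≈ -3.2496e-5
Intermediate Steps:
s(U) = 488*U (s(U) = -61*(U - 9*U) = -(-488)*U = 488*U)
1/(-4421 + s(-1*54)) = 1/(-4421 + 488*(-1*54)) = 1/(-4421 + 488*(-54)) = 1/(-4421 - 26352) = 1/(-30773) = -1/30773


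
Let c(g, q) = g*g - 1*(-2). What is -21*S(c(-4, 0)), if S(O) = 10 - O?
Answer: 168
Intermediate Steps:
c(g, q) = 2 + g² (c(g, q) = g² + 2 = 2 + g²)
-21*S(c(-4, 0)) = -21*(10 - (2 + (-4)²)) = -21*(10 - (2 + 16)) = -21*(10 - 1*18) = -21*(10 - 18) = -21*(-8) = 168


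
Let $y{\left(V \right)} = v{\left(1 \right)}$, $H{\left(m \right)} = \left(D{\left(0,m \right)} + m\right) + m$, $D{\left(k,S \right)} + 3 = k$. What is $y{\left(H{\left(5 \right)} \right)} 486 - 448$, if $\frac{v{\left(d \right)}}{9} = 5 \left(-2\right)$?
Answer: $-44188$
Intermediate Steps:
$D{\left(k,S \right)} = -3 + k$
$v{\left(d \right)} = -90$ ($v{\left(d \right)} = 9 \cdot 5 \left(-2\right) = 9 \left(-10\right) = -90$)
$H{\left(m \right)} = -3 + 2 m$ ($H{\left(m \right)} = \left(\left(-3 + 0\right) + m\right) + m = \left(-3 + m\right) + m = -3 + 2 m$)
$y{\left(V \right)} = -90$
$y{\left(H{\left(5 \right)} \right)} 486 - 448 = \left(-90\right) 486 - 448 = -43740 - 448 = -44188$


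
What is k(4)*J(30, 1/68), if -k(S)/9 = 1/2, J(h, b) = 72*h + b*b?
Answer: -89890569/9248 ≈ -9720.0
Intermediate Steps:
J(h, b) = b² + 72*h (J(h, b) = 72*h + b² = b² + 72*h)
k(S) = -9/2
k(4)*J(30, 1/68) = -9*((1/68)² + 72*30)/2 = -9*((1/68)² + 2160)/2 = -9*(1/4624 + 2160)/2 = -9/2*9987841/4624 = -89890569/9248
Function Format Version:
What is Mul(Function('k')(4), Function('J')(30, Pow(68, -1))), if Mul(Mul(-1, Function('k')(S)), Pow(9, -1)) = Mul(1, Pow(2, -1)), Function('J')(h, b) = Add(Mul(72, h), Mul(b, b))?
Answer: Rational(-89890569, 9248) ≈ -9720.0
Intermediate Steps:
Function('J')(h, b) = Add(Pow(b, 2), Mul(72, h)) (Function('J')(h, b) = Add(Mul(72, h), Pow(b, 2)) = Add(Pow(b, 2), Mul(72, h)))
Function('k')(S) = Rational(-9, 2) (Function('k')(S) = Mul(-9, Mul(1, Pow(2, -1))) = Mul(-9, Mul(1, Rational(1, 2))) = Mul(-9, Rational(1, 2)) = Rational(-9, 2))
Mul(Function('k')(4), Function('J')(30, Pow(68, -1))) = Mul(Rational(-9, 2), Add(Pow(Pow(68, -1), 2), Mul(72, 30))) = Mul(Rational(-9, 2), Add(Pow(Rational(1, 68), 2), 2160)) = Mul(Rational(-9, 2), Add(Rational(1, 4624), 2160)) = Mul(Rational(-9, 2), Rational(9987841, 4624)) = Rational(-89890569, 9248)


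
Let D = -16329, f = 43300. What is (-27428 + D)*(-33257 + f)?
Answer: -439451551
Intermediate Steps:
(-27428 + D)*(-33257 + f) = (-27428 - 16329)*(-33257 + 43300) = -43757*10043 = -439451551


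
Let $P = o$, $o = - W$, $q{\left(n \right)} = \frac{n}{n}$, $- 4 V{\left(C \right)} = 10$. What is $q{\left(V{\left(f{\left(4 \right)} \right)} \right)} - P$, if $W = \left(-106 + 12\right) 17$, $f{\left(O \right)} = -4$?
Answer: $-1597$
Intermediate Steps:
$V{\left(C \right)} = - \frac{5}{2}$ ($V{\left(C \right)} = \left(- \frac{1}{4}\right) 10 = - \frac{5}{2}$)
$W = -1598$ ($W = \left(-94\right) 17 = -1598$)
$q{\left(n \right)} = 1$
$o = 1598$ ($o = \left(-1\right) \left(-1598\right) = 1598$)
$P = 1598$
$q{\left(V{\left(f{\left(4 \right)} \right)} \right)} - P = 1 - 1598 = -1597$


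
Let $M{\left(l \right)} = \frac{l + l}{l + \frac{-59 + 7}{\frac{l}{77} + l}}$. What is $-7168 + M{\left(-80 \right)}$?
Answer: $- \frac{68241664}{9523} \approx -7166.0$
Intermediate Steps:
$M{\left(l \right)} = \frac{2 l}{l - \frac{154}{3 l}}$ ($M{\left(l \right)} = \frac{2 l}{l - \frac{52}{l \frac{1}{77} + l}} = \frac{2 l}{l - \frac{52}{\frac{l}{77} + l}} = \frac{2 l}{l - \frac{52}{\frac{78}{77} l}} = \frac{2 l}{l - 52 \frac{77}{78 l}} = \frac{2 l}{l - \frac{154}{3 l}}$)
$-7168 + M{\left(-80 \right)} = -7168 + \frac{6 \left(-80\right)^{2}}{-154 + 3 \left(-80\right)^{2}} = -7168 + 6 \cdot 6400 \frac{1}{-154 + 3 \cdot 6400} = -7168 + 6 \cdot 6400 \frac{1}{-154 + 19200} = -7168 + 6 \cdot 6400 \cdot \frac{1}{19046} = -7168 + \frac{19200}{9523} = - \frac{68241664}{9523}$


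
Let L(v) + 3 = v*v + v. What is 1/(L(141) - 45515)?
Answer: -1/25496 ≈ -3.9222e-5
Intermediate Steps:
L(v) = -3 + v + v² (L(v) = -3 + (v*v + v) = -3 + (v² + v) = -3 + (v + v²) = -3 + v + v²)
1/(L(141) - 45515) = 1/((-3 + 141 + 141²) - 45515) = 1/((-3 + 141 + 19881) - 45515) = 1/(20019 - 45515) = 1/(-25496) = -1/25496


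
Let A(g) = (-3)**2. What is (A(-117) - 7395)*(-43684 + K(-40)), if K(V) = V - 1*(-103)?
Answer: 322184706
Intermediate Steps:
K(V) = 103 + V (K(V) = V + 103 = 103 + V)
A(g) = 9
(A(-117) - 7395)*(-43684 + K(-40)) = (9 - 7395)*(-43684 + (103 - 40)) = -7386*(-43684 + 63) = -7386*(-43621) = 322184706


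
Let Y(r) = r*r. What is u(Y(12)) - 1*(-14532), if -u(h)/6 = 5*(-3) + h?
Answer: 13758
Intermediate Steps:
Y(r) = r²
u(h) = 90 - 6*h (u(h) = -6*(5*(-3) + h) = -6*(-15 + h) = 90 - 6*h)
u(Y(12)) - 1*(-14532) = (90 - 6*12²) - 1*(-14532) = (90 - 6*144) + 14532 = (90 - 864) + 14532 = -774 + 14532 = 13758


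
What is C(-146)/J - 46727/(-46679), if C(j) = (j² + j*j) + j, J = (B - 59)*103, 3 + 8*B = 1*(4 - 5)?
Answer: -3393675149/572144503 ≈ -5.9315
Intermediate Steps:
B = -½ (B = -3/8 + (1*(4 - 5))/8 = -3/8 + (1*(-1))/8 = -3/8 + (⅛)*(-1) = -3/8 - ⅛ = -½ ≈ -0.50000)
J = -12257/2 (J = (-½ - 59)*103 = -119/2*103 = -12257/2 ≈ -6128.5)
C(j) = j + 2*j² (C(j) = (j² + j²) + j = 2*j² + j = j + 2*j²)
C(-146)/J - 46727/(-46679) = (-146*(1 + 2*(-146)))/(-12257/2) - 46727/(-46679) = -146*(1 - 292)*(-2/12257) - 46727*(-1/46679) = -146*(-291)*(-2/12257) + 46727/46679 = 42486*(-2/12257) + 46727/46679 = -84972/12257 + 46727/46679 = -3393675149/572144503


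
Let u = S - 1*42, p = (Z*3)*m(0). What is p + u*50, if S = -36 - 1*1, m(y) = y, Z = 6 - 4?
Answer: -3950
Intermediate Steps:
Z = 2
S = -37 (S = -36 - 1 = -37)
p = 0 (p = (2*3)*0 = 6*0 = 0)
u = -79 (u = -37 - 1*42 = -37 - 42 = -79)
p + u*50 = 0 - 79*50 = 0 - 3950 = -3950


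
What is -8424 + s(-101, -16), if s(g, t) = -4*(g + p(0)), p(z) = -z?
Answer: -8020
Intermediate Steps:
s(g, t) = -4*g (s(g, t) = -4*(g - 1*0) = -4*(g + 0) = -4*g)
-8424 + s(-101, -16) = -8424 - 4*(-101) = -8424 + 404 = -8020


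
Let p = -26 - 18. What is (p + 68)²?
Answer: 576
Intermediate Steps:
p = -44
(p + 68)² = (-44 + 68)² = 24² = 576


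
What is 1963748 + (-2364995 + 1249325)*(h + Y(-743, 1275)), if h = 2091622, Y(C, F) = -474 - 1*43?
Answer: -2332981151602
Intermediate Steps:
Y(C, F) = -517 (Y(C, F) = -474 - 43 = -517)
1963748 + (-2364995 + 1249325)*(h + Y(-743, 1275)) = 1963748 + (-2364995 + 1249325)*(2091622 - 517) = 1963748 - 1115670*2091105 = 1963748 - 2332983115350 = -2332981151602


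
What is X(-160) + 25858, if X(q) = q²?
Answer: 51458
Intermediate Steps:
X(-160) + 25858 = (-160)² + 25858 = 25600 + 25858 = 51458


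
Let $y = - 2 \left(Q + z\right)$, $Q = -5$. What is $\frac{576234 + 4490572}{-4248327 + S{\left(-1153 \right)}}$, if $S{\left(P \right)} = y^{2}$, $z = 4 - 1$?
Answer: $- \frac{5066806}{4248311} \approx -1.1927$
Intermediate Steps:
$z = 3$
$y = 4$ ($y = - 2 \left(-5 + 3\right) = \left(-2\right) \left(-2\right) = 4$)
$S{\left(P \right)} = 16$ ($S{\left(P \right)} = 4^{2} = 16$)
$\frac{576234 + 4490572}{-4248327 + S{\left(-1153 \right)}} = \frac{576234 + 4490572}{-4248327 + 16} = \frac{5066806}{-4248311} = 5066806 \left(- \frac{1}{4248311}\right) = - \frac{5066806}{4248311}$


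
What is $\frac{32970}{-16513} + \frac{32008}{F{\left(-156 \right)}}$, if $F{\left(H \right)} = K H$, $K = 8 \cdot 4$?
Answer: $- \frac{12377399}{1472016} \approx -8.4085$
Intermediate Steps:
$K = 32$
$F{\left(H \right)} = 32 H$
$\frac{32970}{-16513} + \frac{32008}{F{\left(-156 \right)}} = \frac{32970}{-16513} + \frac{32008}{32 \left(-156\right)} = 32970 \left(- \frac{1}{16513}\right) + \frac{32008}{-4992} = - \frac{4710}{2359} + 32008 \left(- \frac{1}{4992}\right) = - \frac{4710}{2359} - \frac{4001}{624} = - \frac{12377399}{1472016}$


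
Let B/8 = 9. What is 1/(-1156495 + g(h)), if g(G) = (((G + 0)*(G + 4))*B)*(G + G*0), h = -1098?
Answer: -1/94964172367 ≈ -1.0530e-11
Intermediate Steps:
B = 72 (B = 8*9 = 72)
g(G) = 72*G²*(4 + G) (g(G) = (((G + 0)*(G + 4))*72)*(G + G*0) = ((G*(4 + G))*72)*(G + 0) = (72*G*(4 + G))*G = 72*G²*(4 + G))
1/(-1156495 + g(h)) = 1/(-1156495 + 72*(-1098)²*(4 - 1098)) = 1/(-1156495 + 72*1205604*(-1094)) = 1/(-1156495 - 94963015872) = 1/(-94964172367) = -1/94964172367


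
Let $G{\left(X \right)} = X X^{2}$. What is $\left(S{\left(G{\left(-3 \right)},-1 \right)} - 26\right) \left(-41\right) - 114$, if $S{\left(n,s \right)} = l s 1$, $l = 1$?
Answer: $993$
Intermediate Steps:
$G{\left(X \right)} = X^{3}$
$S{\left(n,s \right)} = s$ ($S{\left(n,s \right)} = 1 s 1 = s 1 = s$)
$\left(S{\left(G{\left(-3 \right)},-1 \right)} - 26\right) \left(-41\right) - 114 = \left(-1 - 26\right) \left(-41\right) - 114 = \left(-27\right) \left(-41\right) - 114 = 1107 - 114 = 993$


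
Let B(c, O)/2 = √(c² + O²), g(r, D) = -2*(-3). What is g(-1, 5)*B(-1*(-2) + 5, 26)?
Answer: 60*√29 ≈ 323.11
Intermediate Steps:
g(r, D) = 6
B(c, O) = 2*√(O² + c²) (B(c, O) = 2*√(c² + O²) = 2*√(O² + c²))
g(-1, 5)*B(-1*(-2) + 5, 26) = 6*(2*√(26² + (-1*(-2) + 5)²)) = 6*(2*√(676 + (2 + 5)²)) = 6*(2*√(676 + 7²)) = 6*(2*√(676 + 49)) = 6*(2*√725) = 6*(2*(5*√29)) = 6*(10*√29) = 60*√29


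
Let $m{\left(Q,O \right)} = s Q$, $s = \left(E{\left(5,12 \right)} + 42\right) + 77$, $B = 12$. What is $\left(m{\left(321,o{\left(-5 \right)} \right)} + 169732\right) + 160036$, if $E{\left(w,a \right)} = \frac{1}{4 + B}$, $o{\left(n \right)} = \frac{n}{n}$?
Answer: $\frac{5887793}{16} \approx 3.6799 \cdot 10^{5}$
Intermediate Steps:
$o{\left(n \right)} = 1$
$E{\left(w,a \right)} = \frac{1}{16}$ ($E{\left(w,a \right)} = \frac{1}{4 + 12} = \frac{1}{16}$)
$s = \frac{1905}{16}$ ($s = \left(\frac{1}{16} + 42\right) + 77 = \frac{673}{16} + 77 = \frac{1905}{16} \approx 119.06$)
$m{\left(Q,O \right)} = \frac{1905 Q}{16}$
$\left(m{\left(321,o{\left(-5 \right)} \right)} + 169732\right) + 160036 = \left(\frac{1905}{16} \cdot 321 + 169732\right) + 160036 = \left(\frac{611505}{16} + 169732\right) + 160036 = \frac{3327217}{16} + 160036 = \frac{5887793}{16}$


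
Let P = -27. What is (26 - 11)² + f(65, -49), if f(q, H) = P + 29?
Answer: 227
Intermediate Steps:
f(q, H) = 2 (f(q, H) = -27 + 29 = 2)
(26 - 11)² + f(65, -49) = (26 - 11)² + 2 = 15² + 2 = 225 + 2 = 227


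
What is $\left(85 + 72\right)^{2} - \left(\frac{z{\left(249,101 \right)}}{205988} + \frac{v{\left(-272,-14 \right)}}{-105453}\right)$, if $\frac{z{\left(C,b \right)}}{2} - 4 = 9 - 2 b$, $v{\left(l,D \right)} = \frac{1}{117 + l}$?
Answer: $\frac{41495585797020431}{1683459073710} \approx 24649.0$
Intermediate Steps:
$z{\left(C,b \right)} = 26 - 4 b$ ($z{\left(C,b \right)} = 8 + 2 \left(9 - 2 b\right) = 8 - \left(-18 + 4 b\right) = 26 - 4 b$)
$\left(85 + 72\right)^{2} - \left(\frac{z{\left(249,101 \right)}}{205988} + \frac{v{\left(-272,-14 \right)}}{-105453}\right) = \left(85 + 72\right)^{2} - \left(\frac{26 - 404}{205988} + \frac{1}{\left(117 - 272\right) \left(-105453\right)}\right) = 157^{2} - \left(\left(26 - 404\right) \frac{1}{205988} + \frac{1}{-155} \left(- \frac{1}{105453}\right)\right) = 24649 - \left(\left(-378\right) \frac{1}{205988} - - \frac{1}{16345215}\right) = 24649 - \left(- \frac{189}{102994} + \frac{1}{16345215}\right) = 24649 - - \frac{3089142641}{1683459073710} = 24649 + \frac{3089142641}{1683459073710} = \frac{41495585797020431}{1683459073710}$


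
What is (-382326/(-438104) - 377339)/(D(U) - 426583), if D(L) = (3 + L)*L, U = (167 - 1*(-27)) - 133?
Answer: 82656671465/92588680308 ≈ 0.89273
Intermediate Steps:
U = 61 (U = (167 + 27) - 133 = 194 - 133 = 61)
D(L) = L*(3 + L)
(-382326/(-438104) - 377339)/(D(U) - 426583) = (-382326/(-438104) - 377339)/(61*(3 + 61) - 426583) = (-382326*(-1/438104) - 377339)/(61*64 - 426583) = (191163/219052 - 377339)/(3904 - 426583) = -82656671465/219052/(-422679) = -82656671465/219052*(-1/422679) = 82656671465/92588680308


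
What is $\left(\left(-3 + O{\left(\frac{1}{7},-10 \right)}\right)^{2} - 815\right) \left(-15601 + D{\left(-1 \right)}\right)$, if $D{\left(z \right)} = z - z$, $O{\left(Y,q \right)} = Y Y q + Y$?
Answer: $\frac{30177248315}{2401} \approx 1.2569 \cdot 10^{7}$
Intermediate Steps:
$O{\left(Y,q \right)} = Y + q Y^{2}$ ($O{\left(Y,q \right)} = Y^{2} q + Y = q Y^{2} + Y = Y + q Y^{2}$)
$D{\left(z \right)} = 0$
$\left(\left(-3 + O{\left(\frac{1}{7},-10 \right)}\right)^{2} - 815\right) \left(-15601 + D{\left(-1 \right)}\right) = \left(\left(-3 + \frac{1 + \frac{1}{7} \left(-10\right)}{7}\right)^{2} - 815\right) \left(-15601 + 0\right) = \left(\left(-3 + \frac{1 + \frac{1}{7} \left(-10\right)}{7}\right)^{2} - 815\right) \left(-15601\right) = \left(\left(-3 + \frac{1 - \frac{10}{7}}{7}\right)^{2} - 815\right) \left(-15601\right) = \left(\left(-3 + \frac{1}{7} \left(- \frac{3}{7}\right)\right)^{2} - 815\right) \left(-15601\right) = \left(\left(-3 - \frac{3}{49}\right)^{2} - 815\right) \left(-15601\right) = \left(\left(- \frac{150}{49}\right)^{2} - 815\right) \left(-15601\right) = \left(\frac{22500}{2401} - 815\right) \left(-15601\right) = \left(- \frac{1934315}{2401}\right) \left(-15601\right) = \frac{30177248315}{2401}$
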